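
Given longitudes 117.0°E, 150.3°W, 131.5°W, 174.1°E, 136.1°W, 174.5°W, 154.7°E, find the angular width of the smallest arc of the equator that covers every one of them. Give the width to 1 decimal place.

111.5°

Sort the longitudes: -174.5°, -150.3°, -136.1°, -131.5°, +117.0°, +154.7°, +174.1°.
Eastward gaps between consecutive values (wrapping around): 24.2°, 14.2°, 4.6°, 248.5°, 37.7°, 19.4°, 11.4°.
Largest gap = 248.5° ⇒ minimal covering band is its complement: 360° − 248.5° = 111.5°.
Band runs from +117.0° eastward to -131.5°, crossing the antimeridian.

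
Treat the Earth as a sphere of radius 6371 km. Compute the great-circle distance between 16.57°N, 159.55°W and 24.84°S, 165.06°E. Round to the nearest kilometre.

5993 km

Δλ = 165.06 − -159.55 = 324.61°; wrapped into (−180°, 180°]: -35.39°.
Δφ = -24.84 − 16.57 = -41.41°.
a = sin²(Δφ/2) + cos φ₁ · cos φ₂ · sin²(Δλ/2) = 0.205359.
c = 2·atan2(√a, √(1−a)) = 0.94063 rad → d = 6371·c ≈ 5992.73 km.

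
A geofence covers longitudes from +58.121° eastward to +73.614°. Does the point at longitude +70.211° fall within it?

Yes

Band width going east from +58.121° to +73.614°: ((73.614 − 58.121) mod 360) = 15.493°.
Offset of +70.211° east of the west edge: ((70.211 − 58.121) mod 360) = 12.090°.
12.090° ≤ 15.493° ⇒ inside.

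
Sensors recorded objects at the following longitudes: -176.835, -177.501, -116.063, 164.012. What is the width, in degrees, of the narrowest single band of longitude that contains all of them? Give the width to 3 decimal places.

Sort the longitudes: -177.501°, -176.835°, -116.063°, +164.012°.
Eastward gaps between consecutive values (wrapping around): 0.666°, 60.772°, 280.075°, 18.487°.
Largest gap = 280.075° ⇒ minimal covering band is its complement: 360° − 280.075° = 79.925°.
Band runs from +164.012° eastward to -116.063°, crossing the antimeridian.

79.925°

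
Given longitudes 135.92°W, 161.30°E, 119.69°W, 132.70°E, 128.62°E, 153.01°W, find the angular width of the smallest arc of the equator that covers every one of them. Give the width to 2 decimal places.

111.69°

Sort the longitudes: -153.01°, -135.92°, -119.69°, +128.62°, +132.70°, +161.30°.
Eastward gaps between consecutive values (wrapping around): 17.09°, 16.23°, 248.31°, 4.08°, 28.60°, 45.69°.
Largest gap = 248.31° ⇒ minimal covering band is its complement: 360° − 248.31° = 111.69°.
Band runs from +128.62° eastward to -119.69°, crossing the antimeridian.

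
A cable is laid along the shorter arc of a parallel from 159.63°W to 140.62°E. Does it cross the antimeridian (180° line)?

Naïve |140.62 − -159.63| = 300.25° > 180°, so the shorter arc goes the other way round — across 180°.
Signed shortest Δλ = ((140.62 − -159.63 + 180) mod 360) − 180 = -59.75°.
Going west by 59.75° from -159.63° passes through 180° before reaching +140.62°.

Yes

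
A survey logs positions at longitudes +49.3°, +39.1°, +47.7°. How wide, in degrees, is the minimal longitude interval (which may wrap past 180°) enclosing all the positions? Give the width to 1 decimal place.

10.2°

Sort the longitudes: +39.1°, +47.7°, +49.3°.
Eastward gaps between consecutive values (wrapping around): 8.6°, 1.6°, 349.8°.
Largest gap = 349.8° ⇒ minimal covering band is its complement: 360° − 349.8° = 10.2°.
Band runs from +39.1° eastward to +49.3°.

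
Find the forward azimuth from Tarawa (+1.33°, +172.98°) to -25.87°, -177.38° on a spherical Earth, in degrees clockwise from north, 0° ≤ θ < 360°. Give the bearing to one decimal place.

Δλ = -177.38 − 172.98 = -350.36°; wrapped into (−180°, 180°]: 9.64°.
θ = atan2( sin Δλ · cos φ₂ , cos φ₁ · sin φ₂ − sin φ₁ · cos φ₂ · cos Δλ )
  = atan2(0.15068, -0.45680) = 161.745° → normalised to [0°, 360°): 161.745°.

161.7°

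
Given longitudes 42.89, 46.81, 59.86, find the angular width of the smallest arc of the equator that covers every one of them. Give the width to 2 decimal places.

16.97°

Sort the longitudes: +42.89°, +46.81°, +59.86°.
Eastward gaps between consecutive values (wrapping around): 3.92°, 13.05°, 343.03°.
Largest gap = 343.03° ⇒ minimal covering band is its complement: 360° − 343.03° = 16.97°.
Band runs from +42.89° eastward to +59.86°.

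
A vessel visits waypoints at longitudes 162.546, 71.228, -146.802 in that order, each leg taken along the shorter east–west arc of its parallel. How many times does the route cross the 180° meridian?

1

Leg 1: +162.546° → +71.228°, shortest Δλ = -91.318° (west) — does not cross 180°.
Leg 2: +71.228° → -146.802°, shortest Δλ = 141.97° (east) — crosses 180°.
Total crossings: 1.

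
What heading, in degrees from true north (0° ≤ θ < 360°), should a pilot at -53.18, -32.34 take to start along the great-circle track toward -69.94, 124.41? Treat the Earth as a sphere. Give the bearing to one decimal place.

170.6°

Δλ = 124.41 − -32.34 = 156.75°.
θ = atan2( sin Δλ · cos φ₂ , cos φ₁ · sin φ₂ − sin φ₁ · cos φ₂ · cos Δλ )
  = atan2(0.13540, -0.81523) = 170.570° → normalised to [0°, 360°): 170.570°.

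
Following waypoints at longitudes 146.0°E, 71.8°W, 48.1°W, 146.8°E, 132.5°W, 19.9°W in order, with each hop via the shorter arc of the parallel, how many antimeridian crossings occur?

Leg 1: +146.0° → -71.8°, shortest Δλ = 142.2° (east) — crosses 180°.
Leg 2: -71.8° → -48.1°, shortest Δλ = 23.7° (east) — does not cross 180°.
Leg 3: -48.1° → +146.8°, shortest Δλ = -165.1° (west) — crosses 180°.
Leg 4: +146.8° → -132.5°, shortest Δλ = 80.7° (east) — crosses 180°.
Leg 5: -132.5° → -19.9°, shortest Δλ = 112.6° (east) — does not cross 180°.
Total crossings: 3.

3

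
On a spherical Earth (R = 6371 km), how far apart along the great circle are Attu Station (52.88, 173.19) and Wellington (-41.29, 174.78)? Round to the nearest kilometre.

Δλ = 174.78 − 173.19 = 1.59°.
Δφ = -41.29 − 52.88 = -94.17°.
a = sin²(Δφ/2) + cos φ₁ · cos φ₂ · sin²(Δλ/2) = 0.536445.
c = 2·atan2(√a, √(1−a)) = 1.64375 rad → d = 6371·c ≈ 10472.34 km.

10472 km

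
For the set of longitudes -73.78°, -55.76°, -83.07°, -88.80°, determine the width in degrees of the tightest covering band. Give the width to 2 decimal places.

Sort the longitudes: -88.80°, -83.07°, -73.78°, -55.76°.
Eastward gaps between consecutive values (wrapping around): 5.73°, 9.29°, 18.02°, 326.96°.
Largest gap = 326.96° ⇒ minimal covering band is its complement: 360° − 326.96° = 33.04°.
Band runs from -88.80° eastward to -55.76°.

33.04°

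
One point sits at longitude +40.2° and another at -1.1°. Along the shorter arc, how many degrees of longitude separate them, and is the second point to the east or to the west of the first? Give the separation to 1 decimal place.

41.3° west

Raw difference: -1.1 − 40.2 = -41.3°.
Normalise into (−180°, 180°]: -41.3° stays -41.3°.
Negative ⇒ the second point lies to the west; separation 41.3°.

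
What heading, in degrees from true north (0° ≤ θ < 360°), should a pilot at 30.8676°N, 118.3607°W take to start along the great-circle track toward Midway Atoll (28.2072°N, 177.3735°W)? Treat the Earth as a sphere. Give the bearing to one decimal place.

282.9°

Δλ = -177.3735 − -118.3607 = -59.0128°.
θ = atan2( sin Δλ · cos φ₂ , cos φ₁ · sin φ₂ − sin φ₁ · cos φ₂ · cos Δλ )
  = atan2(-0.75547, 0.17294) = -77.107° → normalised to [0°, 360°): 282.893°.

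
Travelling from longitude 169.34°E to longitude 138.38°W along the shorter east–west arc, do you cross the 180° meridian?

Yes

Naïve |-138.38 − 169.34| = 307.72° > 180°, so the shorter arc goes the other way round — across 180°.
Signed shortest Δλ = ((-138.38 − 169.34 + 180) mod 360) − 180 = 52.28°.
Going east by 52.28° from +169.34° passes through 180° before reaching -138.38°.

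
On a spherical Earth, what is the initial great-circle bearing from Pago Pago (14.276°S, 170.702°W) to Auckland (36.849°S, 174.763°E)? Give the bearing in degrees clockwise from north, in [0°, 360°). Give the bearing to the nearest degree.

Δλ = 174.763 − -170.702 = 345.465°; wrapped into (−180°, 180°]: -14.535°.
θ = atan2( sin Δλ · cos φ₂ , cos φ₁ · sin φ₂ − sin φ₁ · cos φ₂ · cos Δλ )
  = atan2(-0.20083, -0.39018) = -152.764° → normalised to [0°, 360°): 207.236°.

207°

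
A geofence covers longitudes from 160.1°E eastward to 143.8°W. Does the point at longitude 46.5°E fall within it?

No

Band width going east from +160.1° to -143.8°: ((-143.8 − 160.1) mod 360) = 56.1°.
Offset of +46.5° east of the west edge: ((46.5 − 160.1) mod 360) = 246.4°.
246.4° > 56.1° ⇒ outside.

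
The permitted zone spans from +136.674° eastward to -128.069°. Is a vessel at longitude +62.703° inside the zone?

No

Band width going east from +136.674° to -128.069°: ((-128.069 − 136.674) mod 360) = 95.257°.
Offset of +62.703° east of the west edge: ((62.703 − 136.674) mod 360) = 286.029°.
286.029° > 95.257° ⇒ outside.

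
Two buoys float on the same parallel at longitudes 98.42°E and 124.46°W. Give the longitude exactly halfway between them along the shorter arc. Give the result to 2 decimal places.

166.98°E

Signed shortest Δλ from +98.42° to -124.46° is +137.12°.
Midpoint longitude = +98.42° + (+137.12°)/2 = +98.42° + 68.56° = +166.98°.
(The naïve average (+98.42 + -124.46)/2 = -13.02° is on the wrong side of the globe.)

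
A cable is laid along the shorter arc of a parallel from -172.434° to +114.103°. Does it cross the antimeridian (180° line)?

Yes

Naïve |114.103 − -172.434| = 286.537° > 180°, so the shorter arc goes the other way round — across 180°.
Signed shortest Δλ = ((114.103 − -172.434 + 180) mod 360) − 180 = -73.463°.
Going west by 73.463° from -172.434° passes through 180° before reaching +114.103°.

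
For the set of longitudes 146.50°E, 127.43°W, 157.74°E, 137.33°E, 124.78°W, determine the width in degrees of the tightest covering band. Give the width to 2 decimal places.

97.89°

Sort the longitudes: -127.43°, -124.78°, +137.33°, +146.50°, +157.74°.
Eastward gaps between consecutive values (wrapping around): 2.65°, 262.11°, 9.17°, 11.24°, 74.83°.
Largest gap = 262.11° ⇒ minimal covering band is its complement: 360° − 262.11° = 97.89°.
Band runs from +137.33° eastward to -124.78°, crossing the antimeridian.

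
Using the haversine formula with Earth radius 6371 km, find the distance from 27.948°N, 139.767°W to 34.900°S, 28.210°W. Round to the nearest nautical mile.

Δλ = -28.210 − -139.767 = 111.557°.
Δφ = -34.900 − 27.948 = -62.848°.
a = sin²(Δφ/2) + cos φ₁ · cos φ₂ · sin²(Δλ/2) = 0.767174.
c = 2·atan2(√a, √(1−a)) = 2.13453 rad → d = 6371·c ≈ 13599.11 km ≈ 7342.93 nmi.

7343 nmi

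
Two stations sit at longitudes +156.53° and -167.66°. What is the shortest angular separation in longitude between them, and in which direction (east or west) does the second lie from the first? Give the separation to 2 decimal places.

Raw difference: -167.66 − 156.53 = -324.19°.
Normalise into (−180°, 180°]: -324.19° + 360° = 35.81°.
Positive ⇒ the second point lies to the east; separation 35.81°.

35.81° east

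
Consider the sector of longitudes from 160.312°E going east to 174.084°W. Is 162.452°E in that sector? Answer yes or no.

Yes

Band width going east from +160.312° to -174.084°: ((-174.084 − 160.312) mod 360) = 25.604°.
Offset of +162.452° east of the west edge: ((162.452 − 160.312) mod 360) = 2.140°.
2.140° ≤ 25.604° ⇒ inside.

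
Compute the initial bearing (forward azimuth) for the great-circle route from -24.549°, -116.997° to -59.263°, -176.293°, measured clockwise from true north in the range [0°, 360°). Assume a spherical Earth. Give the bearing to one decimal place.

Δλ = -176.293 − -116.997 = -59.296°.
θ = atan2( sin Δλ · cos φ₂ , cos φ₁ · sin φ₂ − sin φ₁ · cos φ₂ · cos Δλ )
  = atan2(-0.43945, -0.67340) = -146.872° → normalised to [0°, 360°): 213.128°.

213.1°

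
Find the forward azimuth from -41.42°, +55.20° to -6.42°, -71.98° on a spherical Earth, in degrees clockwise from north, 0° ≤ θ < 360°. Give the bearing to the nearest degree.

239°

Δλ = -71.98 − 55.20 = -127.18°.
θ = atan2( sin Δλ · cos φ₂ , cos φ₁ · sin φ₂ − sin φ₁ · cos φ₂ · cos Δλ )
  = atan2(-0.79174, -0.48114) = -121.287° → normalised to [0°, 360°): 238.713°.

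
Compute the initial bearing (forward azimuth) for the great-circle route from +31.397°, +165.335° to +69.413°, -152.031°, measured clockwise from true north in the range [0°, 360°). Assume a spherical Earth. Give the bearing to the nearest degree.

Δλ = -152.031 − 165.335 = -317.366°; wrapped into (−180°, 180°]: 42.634°.
θ = atan2( sin Δλ · cos φ₂ , cos φ₁ · sin φ₂ − sin φ₁ · cos φ₂ · cos Δλ )
  = atan2(0.23816, 0.66430) = 19.724° → normalised to [0°, 360°): 19.724°.

20°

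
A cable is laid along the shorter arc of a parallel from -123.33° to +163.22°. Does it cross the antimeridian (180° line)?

Naïve |163.22 − -123.33| = 286.55° > 180°, so the shorter arc goes the other way round — across 180°.
Signed shortest Δλ = ((163.22 − -123.33 + 180) mod 360) − 180 = -73.45°.
Going west by 73.45° from -123.33° passes through 180° before reaching +163.22°.

Yes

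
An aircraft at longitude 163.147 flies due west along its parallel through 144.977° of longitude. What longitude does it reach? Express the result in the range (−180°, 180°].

+18.170°

Start at +163.147°; shift −144.977° → +18.170°.
+18.170° already lies in (−180°, 180°].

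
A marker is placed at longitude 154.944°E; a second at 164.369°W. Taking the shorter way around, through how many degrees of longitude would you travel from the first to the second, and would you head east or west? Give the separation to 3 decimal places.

Raw difference: -164.369 − 154.944 = -319.313°.
Normalise into (−180°, 180°]: -319.313° + 360° = 40.687°.
Positive ⇒ the second point lies to the east; separation 40.687°.

40.687° east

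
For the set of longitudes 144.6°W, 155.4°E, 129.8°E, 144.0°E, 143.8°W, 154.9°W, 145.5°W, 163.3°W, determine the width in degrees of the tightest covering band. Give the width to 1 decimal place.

Sort the longitudes: -163.3°, -154.9°, -145.5°, -144.6°, -143.8°, +129.8°, +144.0°, +155.4°.
Eastward gaps between consecutive values (wrapping around): 8.4°, 9.4°, 0.9°, 0.8°, 273.6°, 14.2°, 11.4°, 41.3°.
Largest gap = 273.6° ⇒ minimal covering band is its complement: 360° − 273.6° = 86.4°.
Band runs from +129.8° eastward to -143.8°, crossing the antimeridian.

86.4°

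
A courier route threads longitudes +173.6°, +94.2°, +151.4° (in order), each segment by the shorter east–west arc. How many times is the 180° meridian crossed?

Leg 1: +173.6° → +94.2°, shortest Δλ = -79.4° (west) — does not cross 180°.
Leg 2: +94.2° → +151.4°, shortest Δλ = 57.2° (east) — does not cross 180°.
Total crossings: 0.

0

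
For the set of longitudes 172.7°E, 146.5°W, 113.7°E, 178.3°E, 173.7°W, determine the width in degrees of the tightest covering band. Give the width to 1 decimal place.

99.8°

Sort the longitudes: -173.7°, -146.5°, +113.7°, +172.7°, +178.3°.
Eastward gaps between consecutive values (wrapping around): 27.2°, 260.2°, 59.0°, 5.6°, 8.0°.
Largest gap = 260.2° ⇒ minimal covering band is its complement: 360° − 260.2° = 99.8°.
Band runs from +113.7° eastward to -146.5°, crossing the antimeridian.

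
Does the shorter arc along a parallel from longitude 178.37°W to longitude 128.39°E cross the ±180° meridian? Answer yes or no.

Naïve |128.39 − -178.37| = 306.76° > 180°, so the shorter arc goes the other way round — across 180°.
Signed shortest Δλ = ((128.39 − -178.37 + 180) mod 360) − 180 = -53.24°.
Going west by 53.24° from -178.37° passes through 180° before reaching +128.39°.

Yes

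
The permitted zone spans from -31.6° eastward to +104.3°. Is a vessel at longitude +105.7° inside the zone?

Band width going east from -31.6° to +104.3°: ((104.3 − -31.6) mod 360) = 135.9°.
Offset of +105.7° east of the west edge: ((105.7 − -31.6) mod 360) = 137.3°.
137.3° > 135.9° ⇒ outside.

No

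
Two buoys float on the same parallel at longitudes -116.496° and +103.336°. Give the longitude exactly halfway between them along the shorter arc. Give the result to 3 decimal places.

Signed shortest Δλ from -116.496° to +103.336° is -140.168°.
Midpoint longitude = -116.496° + (-140.168°)/2 = -116.496° − 70.084° = -186.580°.
Normalise into (−180°, 180°]: +173.420°.
(The naïve average (-116.496 + +103.336)/2 = -6.58° is on the wrong side of the globe.)

+173.420°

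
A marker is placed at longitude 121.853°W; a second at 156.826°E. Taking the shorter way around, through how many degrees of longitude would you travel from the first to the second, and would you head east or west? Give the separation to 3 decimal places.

81.321° west

Raw difference: 156.826 − -121.853 = 278.679°.
Normalise into (−180°, 180°]: 278.679° − 360° = -81.321°.
Negative ⇒ the second point lies to the west; separation 81.321°.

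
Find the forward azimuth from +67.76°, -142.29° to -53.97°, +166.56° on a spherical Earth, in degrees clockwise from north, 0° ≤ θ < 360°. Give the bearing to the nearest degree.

215°

Δλ = 166.56 − -142.29 = 308.85°; wrapped into (−180°, 180°]: -51.15°.
θ = atan2( sin Δλ · cos φ₂ , cos φ₁ · sin φ₂ − sin φ₁ · cos φ₂ · cos Δλ )
  = atan2(-0.45809, -0.64761) = -144.726° → normalised to [0°, 360°): 215.274°.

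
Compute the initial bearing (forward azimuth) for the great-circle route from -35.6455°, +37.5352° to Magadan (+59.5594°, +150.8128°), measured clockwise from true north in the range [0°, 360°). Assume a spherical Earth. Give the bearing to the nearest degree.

Δλ = 150.8128 − 37.5352 = 113.2776°.
θ = atan2( sin Δλ · cos φ₂ , cos φ₁ · sin φ₂ − sin φ₁ · cos φ₂ · cos Δλ )
  = atan2(0.46540, 0.58394) = 38.555° → normalised to [0°, 360°): 38.555°.

39°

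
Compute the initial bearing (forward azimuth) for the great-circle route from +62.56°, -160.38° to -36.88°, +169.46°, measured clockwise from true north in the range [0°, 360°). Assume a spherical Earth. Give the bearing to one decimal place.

Δλ = 169.46 − -160.38 = 329.84°; wrapped into (−180°, 180°]: -30.16°.
θ = atan2( sin Δλ · cos φ₂ , cos φ₁ · sin φ₂ − sin φ₁ · cos φ₂ · cos Δλ )
  = atan2(-0.40188, -0.89036) = -155.707° → normalised to [0°, 360°): 204.293°.

204.3°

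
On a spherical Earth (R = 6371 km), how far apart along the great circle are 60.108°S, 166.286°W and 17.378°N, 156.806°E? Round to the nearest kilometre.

9232 km

Δλ = 156.806 − -166.286 = 323.092°; wrapped into (−180°, 180°]: -36.908°.
Δφ = 17.378 − -60.108 = 77.486°.
a = sin²(Δφ/2) + cos φ₁ · cos φ₂ · sin²(Δλ/2) = 0.439318.
c = 2·atan2(√a, √(1−a)) = 1.44913 rad → d = 6371·c ≈ 9232.42 km.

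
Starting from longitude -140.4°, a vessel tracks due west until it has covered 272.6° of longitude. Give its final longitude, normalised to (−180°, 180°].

-53.0°

Start at -140.4°; shift −272.6° → -413.0°.
-413.0° lies outside (−180°, 180°]; add 360° → -53.0°.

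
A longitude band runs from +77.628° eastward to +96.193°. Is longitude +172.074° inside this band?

No

Band width going east from +77.628° to +96.193°: ((96.193 − 77.628) mod 360) = 18.565°.
Offset of +172.074° east of the west edge: ((172.074 − 77.628) mod 360) = 94.446°.
94.446° > 18.565° ⇒ outside.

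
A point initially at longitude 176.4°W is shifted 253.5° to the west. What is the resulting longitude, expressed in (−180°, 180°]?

Start at -176.4°; shift −253.5° → -429.9°.
-429.9° lies outside (−180°, 180°]; add 360° → -69.9°.

69.9°W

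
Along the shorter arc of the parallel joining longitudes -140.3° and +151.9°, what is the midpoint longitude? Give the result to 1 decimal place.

-174.2°

Signed shortest Δλ from -140.3° to +151.9° is -67.8°.
Midpoint longitude = -140.3° + (-67.8°)/2 = -140.3° − 33.9° = -174.2°.
(The naïve average (-140.3 + +151.9)/2 = 5.8° is on the wrong side of the globe.)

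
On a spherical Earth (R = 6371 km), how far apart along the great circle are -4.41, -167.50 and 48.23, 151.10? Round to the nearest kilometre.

Δλ = 151.10 − -167.50 = 318.60°; wrapped into (−180°, 180°]: -41.40°.
Δφ = 48.23 − -4.41 = 52.64°.
a = sin²(Δφ/2) + cos φ₁ · cos φ₂ · sin²(Δλ/2) = 0.279574.
c = 2·atan2(√a, √(1−a)) = 1.11425 rad → d = 6371·c ≈ 7098.88 km.

7099 km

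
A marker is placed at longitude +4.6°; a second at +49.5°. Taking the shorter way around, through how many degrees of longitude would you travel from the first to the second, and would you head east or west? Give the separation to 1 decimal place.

Raw difference: 49.5 − 4.6 = 44.9°.
Normalise into (−180°, 180°]: 44.9° stays 44.9°.
Positive ⇒ the second point lies to the east; separation 44.9°.

44.9° east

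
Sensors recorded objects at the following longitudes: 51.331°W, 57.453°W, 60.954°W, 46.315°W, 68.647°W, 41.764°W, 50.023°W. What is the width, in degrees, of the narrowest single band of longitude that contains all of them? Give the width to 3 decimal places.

26.883°

Sort the longitudes: -68.647°, -60.954°, -57.453°, -51.331°, -50.023°, -46.315°, -41.764°.
Eastward gaps between consecutive values (wrapping around): 7.693°, 3.501°, 6.122°, 1.308°, 3.708°, 4.551°, 333.117°.
Largest gap = 333.117° ⇒ minimal covering band is its complement: 360° − 333.117° = 26.883°.
Band runs from -68.647° eastward to -41.764°.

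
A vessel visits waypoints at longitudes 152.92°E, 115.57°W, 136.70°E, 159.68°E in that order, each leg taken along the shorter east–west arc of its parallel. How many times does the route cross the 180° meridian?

Leg 1: +152.92° → -115.57°, shortest Δλ = 91.51° (east) — crosses 180°.
Leg 2: -115.57° → +136.70°, shortest Δλ = -107.73° (west) — crosses 180°.
Leg 3: +136.70° → +159.68°, shortest Δλ = 22.98° (east) — does not cross 180°.
Total crossings: 2.

2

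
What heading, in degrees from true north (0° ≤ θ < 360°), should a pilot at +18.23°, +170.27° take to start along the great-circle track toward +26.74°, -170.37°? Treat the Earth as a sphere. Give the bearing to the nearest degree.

Δλ = -170.37 − 170.27 = -340.64°; wrapped into (−180°, 180°]: 19.36°.
θ = atan2( sin Δλ · cos φ₂ , cos φ₁ · sin φ₂ − sin φ₁ · cos φ₂ · cos Δλ )
  = atan2(0.29605, 0.16378) = 61.048° → normalised to [0°, 360°): 61.048°.

61°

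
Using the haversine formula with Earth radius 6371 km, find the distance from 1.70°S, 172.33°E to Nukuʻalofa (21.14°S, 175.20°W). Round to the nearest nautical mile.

Δλ = -175.20 − 172.33 = -347.53°; wrapped into (−180°, 180°]: 12.47°.
Δφ = -21.14 − -1.70 = -19.44°.
a = sin²(Δφ/2) + cos φ₁ · cos φ₂ · sin²(Δλ/2) = 0.039501.
c = 2·atan2(√a, √(1−a)) = 0.40016 rad → d = 6371·c ≈ 2549.45 km ≈ 1376.59 nmi.

1377 nmi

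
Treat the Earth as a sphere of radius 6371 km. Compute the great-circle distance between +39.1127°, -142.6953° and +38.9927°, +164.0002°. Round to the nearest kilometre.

Δλ = 164.0002 − -142.6953 = 306.6955°; wrapped into (−180°, 180°]: -53.3045°.
Δφ = 38.9927 − 39.1127 = -0.1200°.
a = sin²(Δφ/2) + cos φ₁ · cos φ₂ · sin²(Δλ/2) = 0.121347.
c = 2·atan2(√a, √(1−a)) = 0.71162 rad → d = 6371·c ≈ 4533.72 km.

4534 km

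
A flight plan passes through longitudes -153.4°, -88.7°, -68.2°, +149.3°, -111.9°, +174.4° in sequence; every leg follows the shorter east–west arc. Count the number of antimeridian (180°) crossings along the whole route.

Leg 1: -153.4° → -88.7°, shortest Δλ = 64.7° (east) — does not cross 180°.
Leg 2: -88.7° → -68.2°, shortest Δλ = 20.5° (east) — does not cross 180°.
Leg 3: -68.2° → +149.3°, shortest Δλ = -142.5° (west) — crosses 180°.
Leg 4: +149.3° → -111.9°, shortest Δλ = 98.8° (east) — crosses 180°.
Leg 5: -111.9° → +174.4°, shortest Δλ = -73.7° (west) — crosses 180°.
Total crossings: 3.

3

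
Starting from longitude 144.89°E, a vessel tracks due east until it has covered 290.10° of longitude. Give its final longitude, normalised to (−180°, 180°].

Start at +144.89°; shift +290.10° → +434.99°.
+434.99° lies outside (−180°, 180°]; subtract 360° → +74.99°.

74.99°E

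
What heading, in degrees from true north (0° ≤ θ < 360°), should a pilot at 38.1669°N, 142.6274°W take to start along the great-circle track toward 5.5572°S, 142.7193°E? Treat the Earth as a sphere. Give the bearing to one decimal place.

Δλ = 142.7193 − -142.6274 = 285.3467°; wrapped into (−180°, 180°]: -74.6533°.
θ = atan2( sin Δλ · cos φ₂ , cos φ₁ · sin φ₂ − sin φ₁ · cos φ₂ · cos Δλ )
  = atan2(-0.95981, -0.23892) = -103.978° → normalised to [0°, 360°): 256.022°.

256.0°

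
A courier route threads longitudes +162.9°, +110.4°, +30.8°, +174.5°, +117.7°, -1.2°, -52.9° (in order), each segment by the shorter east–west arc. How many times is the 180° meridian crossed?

0

Leg 1: +162.9° → +110.4°, shortest Δλ = -52.5° (west) — does not cross 180°.
Leg 2: +110.4° → +30.8°, shortest Δλ = -79.6° (west) — does not cross 180°.
Leg 3: +30.8° → +174.5°, shortest Δλ = 143.7° (east) — does not cross 180°.
Leg 4: +174.5° → +117.7°, shortest Δλ = -56.8° (west) — does not cross 180°.
Leg 5: +117.7° → -1.2°, shortest Δλ = -118.9° (west) — does not cross 180°.
Leg 6: -1.2° → -52.9°, shortest Δλ = -51.7° (west) — does not cross 180°.
Total crossings: 0.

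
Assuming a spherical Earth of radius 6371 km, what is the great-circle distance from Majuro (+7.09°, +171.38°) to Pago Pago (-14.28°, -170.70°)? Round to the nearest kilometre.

Δλ = -170.70 − 171.38 = -342.08°; wrapped into (−180°, 180°]: 17.92°.
Δφ = -14.28 − 7.09 = -21.37°.
a = sin²(Δφ/2) + cos φ₁ · cos φ₂ · sin²(Δλ/2) = 0.057704.
c = 2·atan2(√a, √(1−a)) = 0.48518 rad → d = 6371·c ≈ 3091.06 km.

3091 km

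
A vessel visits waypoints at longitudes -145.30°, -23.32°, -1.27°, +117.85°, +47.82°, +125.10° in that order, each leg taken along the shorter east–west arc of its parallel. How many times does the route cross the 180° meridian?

0

Leg 1: -145.30° → -23.32°, shortest Δλ = 121.98° (east) — does not cross 180°.
Leg 2: -23.32° → -1.27°, shortest Δλ = 22.05° (east) — does not cross 180°.
Leg 3: -1.27° → +117.85°, shortest Δλ = 119.12° (east) — does not cross 180°.
Leg 4: +117.85° → +47.82°, shortest Δλ = -70.03° (west) — does not cross 180°.
Leg 5: +47.82° → +125.10°, shortest Δλ = 77.28° (east) — does not cross 180°.
Total crossings: 0.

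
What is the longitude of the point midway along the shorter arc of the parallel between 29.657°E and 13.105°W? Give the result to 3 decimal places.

8.276°E

Signed shortest Δλ from +29.657° to -13.105° is -42.762°.
Midpoint longitude = +29.657° + (-42.762°)/2 = +29.657° − 21.381° = +8.276°.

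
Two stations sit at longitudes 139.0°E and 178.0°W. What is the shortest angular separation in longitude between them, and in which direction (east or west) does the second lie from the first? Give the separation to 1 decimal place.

Raw difference: -178.0 − 139.0 = -317.0°.
Normalise into (−180°, 180°]: -317.0° + 360° = 43.0°.
Positive ⇒ the second point lies to the east; separation 43.0°.

43.0° east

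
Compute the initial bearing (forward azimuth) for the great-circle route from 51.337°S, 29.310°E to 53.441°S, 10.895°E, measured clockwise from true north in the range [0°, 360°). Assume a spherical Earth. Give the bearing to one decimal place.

Δλ = 10.895 − 29.310 = -18.415°.
θ = atan2( sin Δλ · cos φ₂ , cos φ₁ · sin φ₂ − sin φ₁ · cos φ₂ · cos Δλ )
  = atan2(-0.18816, -0.06053) = -107.832° → normalised to [0°, 360°): 252.168°.

252.2°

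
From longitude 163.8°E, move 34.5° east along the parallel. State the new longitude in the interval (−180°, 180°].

161.7°W

Start at +163.8°; shift +34.5° → +198.3°.
+198.3° lies outside (−180°, 180°]; subtract 360° → -161.7°.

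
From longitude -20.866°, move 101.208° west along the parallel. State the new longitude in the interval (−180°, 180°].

-122.074°

Start at -20.866°; shift −101.208° → -122.074°.
-122.074° already lies in (−180°, 180°].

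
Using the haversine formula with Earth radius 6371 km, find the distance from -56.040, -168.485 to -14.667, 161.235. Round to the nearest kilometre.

5272 km

Δλ = 161.235 − -168.485 = 329.720°; wrapped into (−180°, 180°]: -30.280°.
Δφ = -14.667 − -56.040 = 41.373°.
a = sin²(Δφ/2) + cos φ₁ · cos φ₂ · sin²(Δλ/2) = 0.161652.
c = 2·atan2(√a, √(1−a)) = 0.82753 rad → d = 6371·c ≈ 5272.20 km.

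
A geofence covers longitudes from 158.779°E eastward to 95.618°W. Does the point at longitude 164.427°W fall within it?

Band width going east from +158.779° to -95.618°: ((-95.618 − 158.779) mod 360) = 105.603°.
Offset of -164.427° east of the west edge: ((-164.427 − 158.779) mod 360) = 36.794°.
36.794° ≤ 105.603° ⇒ inside.

Yes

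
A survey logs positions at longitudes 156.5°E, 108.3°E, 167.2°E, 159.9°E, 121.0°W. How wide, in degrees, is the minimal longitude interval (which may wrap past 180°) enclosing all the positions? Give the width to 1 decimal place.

130.7°

Sort the longitudes: -121.0°, +108.3°, +156.5°, +159.9°, +167.2°.
Eastward gaps between consecutive values (wrapping around): 229.3°, 48.2°, 3.4°, 7.3°, 71.8°.
Largest gap = 229.3° ⇒ minimal covering band is its complement: 360° − 229.3° = 130.7°.
Band runs from +108.3° eastward to -121.0°, crossing the antimeridian.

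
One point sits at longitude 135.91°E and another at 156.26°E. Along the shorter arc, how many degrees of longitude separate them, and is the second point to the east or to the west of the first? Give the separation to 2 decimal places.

20.35° east

Raw difference: 156.26 − 135.91 = 20.35°.
Normalise into (−180°, 180°]: 20.35° stays 20.35°.
Positive ⇒ the second point lies to the east; separation 20.35°.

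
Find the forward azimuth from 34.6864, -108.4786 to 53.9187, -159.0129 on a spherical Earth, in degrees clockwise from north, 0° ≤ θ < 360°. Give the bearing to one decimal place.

314.8°

Δλ = -159.0129 − -108.4786 = -50.5343°.
θ = atan2( sin Δλ · cos φ₂ , cos φ₁ · sin φ₂ − sin φ₁ · cos φ₂ · cos Δλ )
  = atan2(-0.45466, 0.45152) = -45.198° → normalised to [0°, 360°): 314.802°.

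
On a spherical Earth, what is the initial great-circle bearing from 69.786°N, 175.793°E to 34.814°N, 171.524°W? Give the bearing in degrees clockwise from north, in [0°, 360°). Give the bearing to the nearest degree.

162°

Δλ = -171.524 − 175.793 = -347.317°; wrapped into (−180°, 180°]: 12.683°.
θ = atan2( sin Δλ · cos φ₂ , cos φ₁ · sin φ₂ − sin φ₁ · cos φ₂ · cos Δλ )
  = atan2(0.18026, -0.55438) = 161.988° → normalised to [0°, 360°): 161.988°.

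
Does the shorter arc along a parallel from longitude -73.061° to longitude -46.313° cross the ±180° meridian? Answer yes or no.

Signed shortest Δλ = ((-46.313 − -73.061 + 180) mod 360) − 180 = 26.748°.
Going east by 26.748° from -73.061° reaches -46.313° without touching 180°.

No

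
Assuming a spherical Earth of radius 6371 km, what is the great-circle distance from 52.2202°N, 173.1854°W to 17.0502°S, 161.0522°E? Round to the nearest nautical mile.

4371 nmi

Δλ = 161.0522 − -173.1854 = 334.2376°; wrapped into (−180°, 180°]: -25.7624°.
Δφ = -17.0502 − 52.2202 = -69.2704°.
a = sin²(Δφ/2) + cos φ₁ · cos φ₂ · sin²(Δλ/2) = 0.352129.
c = 2·atan2(√a, √(1−a)) = 1.27056 rad → d = 6371·c ≈ 8094.77 km ≈ 4370.82 nmi.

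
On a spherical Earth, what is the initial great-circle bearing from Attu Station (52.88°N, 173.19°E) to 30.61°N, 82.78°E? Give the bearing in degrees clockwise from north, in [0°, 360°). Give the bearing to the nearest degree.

Δλ = 82.78 − 173.19 = -90.41°.
θ = atan2( sin Δλ · cos φ₂ , cos φ₁ · sin φ₂ − sin φ₁ · cos φ₂ · cos Δλ )
  = atan2(-0.86063, 0.31220) = -70.061° → normalised to [0°, 360°): 289.939°.

290°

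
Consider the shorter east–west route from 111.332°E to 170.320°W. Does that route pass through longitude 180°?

Naïve |-170.320 − 111.332| = 281.652° > 180°, so the shorter arc goes the other way round — across 180°.
Signed shortest Δλ = ((-170.320 − 111.332 + 180) mod 360) − 180 = 78.348°.
Going east by 78.348° from +111.332° passes through 180° before reaching -170.320°.

Yes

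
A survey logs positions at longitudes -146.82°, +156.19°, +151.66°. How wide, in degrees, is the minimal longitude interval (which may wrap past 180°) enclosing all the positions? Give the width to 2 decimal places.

61.52°

Sort the longitudes: -146.82°, +151.66°, +156.19°.
Eastward gaps between consecutive values (wrapping around): 298.48°, 4.53°, 56.99°.
Largest gap = 298.48° ⇒ minimal covering band is its complement: 360° − 298.48° = 61.52°.
Band runs from +151.66° eastward to -146.82°, crossing the antimeridian.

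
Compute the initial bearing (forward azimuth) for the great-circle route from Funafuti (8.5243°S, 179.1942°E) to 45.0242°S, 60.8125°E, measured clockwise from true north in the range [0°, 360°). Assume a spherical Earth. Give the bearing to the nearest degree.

220°

Δλ = 60.8125 − 179.1942 = -118.3817°.
θ = atan2( sin Δλ · cos φ₂ , cos φ₁ · sin φ₂ − sin φ₁ · cos φ₂ · cos Δλ )
  = atan2(-0.62185, -0.74939) = -140.314° → normalised to [0°, 360°): 219.686°.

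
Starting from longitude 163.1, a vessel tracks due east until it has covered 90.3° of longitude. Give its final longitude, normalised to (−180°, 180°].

Start at +163.1°; shift +90.3° → +253.4°.
+253.4° lies outside (−180°, 180°]; subtract 360° → -106.6°.

-106.6°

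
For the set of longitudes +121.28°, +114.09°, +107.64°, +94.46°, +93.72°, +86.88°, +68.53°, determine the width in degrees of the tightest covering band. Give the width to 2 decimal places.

Sort the longitudes: +68.53°, +86.88°, +93.72°, +94.46°, +107.64°, +114.09°, +121.28°.
Eastward gaps between consecutive values (wrapping around): 18.35°, 6.84°, 0.74°, 13.18°, 6.45°, 7.19°, 307.25°.
Largest gap = 307.25° ⇒ minimal covering band is its complement: 360° − 307.25° = 52.75°.
Band runs from +68.53° eastward to +121.28°.

52.75°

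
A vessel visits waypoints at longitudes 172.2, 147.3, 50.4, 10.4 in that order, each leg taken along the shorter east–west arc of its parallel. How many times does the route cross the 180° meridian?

0

Leg 1: +172.2° → +147.3°, shortest Δλ = -24.9° (west) — does not cross 180°.
Leg 2: +147.3° → +50.4°, shortest Δλ = -96.9° (west) — does not cross 180°.
Leg 3: +50.4° → +10.4°, shortest Δλ = -40.0° (west) — does not cross 180°.
Total crossings: 0.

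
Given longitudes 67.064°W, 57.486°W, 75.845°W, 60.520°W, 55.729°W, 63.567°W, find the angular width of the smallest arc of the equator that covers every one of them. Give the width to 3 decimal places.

20.116°

Sort the longitudes: -75.845°, -67.064°, -63.567°, -60.520°, -57.486°, -55.729°.
Eastward gaps between consecutive values (wrapping around): 8.781°, 3.497°, 3.047°, 3.034°, 1.757°, 339.884°.
Largest gap = 339.884° ⇒ minimal covering band is its complement: 360° − 339.884° = 20.116°.
Band runs from -75.845° eastward to -55.729°.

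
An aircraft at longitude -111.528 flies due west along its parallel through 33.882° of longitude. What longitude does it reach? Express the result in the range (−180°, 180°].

-145.410°

Start at -111.528°; shift −33.882° → -145.410°.
-145.410° already lies in (−180°, 180°].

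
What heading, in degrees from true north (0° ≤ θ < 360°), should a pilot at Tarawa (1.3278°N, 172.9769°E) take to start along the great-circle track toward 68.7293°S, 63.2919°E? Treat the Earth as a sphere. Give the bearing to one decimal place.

200.2°

Δλ = 63.2919 − 172.9769 = -109.6850°.
θ = atan2( sin Δλ · cos φ₂ , cos φ₁ · sin φ₂ − sin φ₁ · cos φ₂ · cos Δλ )
  = atan2(-0.34157, -0.92879) = -159.808° → normalised to [0°, 360°): 200.192°.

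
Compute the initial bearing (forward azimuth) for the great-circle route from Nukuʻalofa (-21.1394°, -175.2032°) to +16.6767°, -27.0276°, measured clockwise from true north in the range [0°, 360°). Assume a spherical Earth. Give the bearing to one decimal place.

Δλ = -27.0276 − -175.2032 = 148.1756°.
θ = atan2( sin Δλ · cos φ₂ , cos φ₁ · sin φ₂ − sin φ₁ · cos φ₂ · cos Δλ )
  = atan2(0.50514, -0.02588) = 92.932° → normalised to [0°, 360°): 92.932°.

92.9°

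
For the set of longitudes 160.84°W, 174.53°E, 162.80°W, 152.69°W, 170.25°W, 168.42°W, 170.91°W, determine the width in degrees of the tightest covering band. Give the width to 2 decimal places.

Sort the longitudes: -170.91°, -170.25°, -168.42°, -162.80°, -160.84°, -152.69°, +174.53°.
Eastward gaps between consecutive values (wrapping around): 0.66°, 1.83°, 5.62°, 1.96°, 8.15°, 327.22°, 14.56°.
Largest gap = 327.22° ⇒ minimal covering band is its complement: 360° − 327.22° = 32.78°.
Band runs from +174.53° eastward to -152.69°, crossing the antimeridian.

32.78°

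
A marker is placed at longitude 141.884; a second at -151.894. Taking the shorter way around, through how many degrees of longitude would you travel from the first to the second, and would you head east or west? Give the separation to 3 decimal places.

66.222° east

Raw difference: -151.894 − 141.884 = -293.778°.
Normalise into (−180°, 180°]: -293.778° + 360° = 66.222°.
Positive ⇒ the second point lies to the east; separation 66.222°.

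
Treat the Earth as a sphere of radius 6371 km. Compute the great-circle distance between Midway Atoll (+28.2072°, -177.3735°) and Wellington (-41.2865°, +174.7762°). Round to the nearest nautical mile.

Δλ = 174.7762 − -177.3735 = 352.1497°; wrapped into (−180°, 180°]: -7.8503°.
Δφ = -41.2865 − 28.2072 = -69.4937°.
a = sin²(Δφ/2) + cos φ₁ · cos φ₂ · sin²(Δλ/2) = 0.327948.
c = 2·atan2(√a, √(1−a)) = 1.21951 rad → d = 6371·c ≈ 7769.51 km ≈ 4195.20 nmi.

4195 nmi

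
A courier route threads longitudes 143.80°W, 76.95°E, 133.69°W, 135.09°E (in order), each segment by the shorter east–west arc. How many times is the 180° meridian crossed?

Leg 1: -143.80° → +76.95°, shortest Δλ = -139.25° (west) — crosses 180°.
Leg 2: +76.95° → -133.69°, shortest Δλ = 149.36° (east) — crosses 180°.
Leg 3: -133.69° → +135.09°, shortest Δλ = -91.22° (west) — crosses 180°.
Total crossings: 3.

3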